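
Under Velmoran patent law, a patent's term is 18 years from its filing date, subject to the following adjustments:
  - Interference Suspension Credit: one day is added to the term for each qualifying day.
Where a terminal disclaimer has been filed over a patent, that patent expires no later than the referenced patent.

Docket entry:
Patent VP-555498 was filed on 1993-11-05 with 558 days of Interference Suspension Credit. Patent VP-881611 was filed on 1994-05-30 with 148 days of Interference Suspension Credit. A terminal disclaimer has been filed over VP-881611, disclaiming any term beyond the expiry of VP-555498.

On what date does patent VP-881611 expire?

2012-10-25

Natural term of VP-881611:
  Base: filing + 18 years → 30 May 2012.
  Interference Suspension Credit: +148 days → 25 October 2012.
Expiry of referenced patent VP-555498:
  Base: filing + 18 years → 5 November 2011.
  Interference Suspension Credit: +558 days → 16 May 2013.
Terminal disclaimer: VP-881611 expires on the earlier of 25 October 2012 and 16 May 2013.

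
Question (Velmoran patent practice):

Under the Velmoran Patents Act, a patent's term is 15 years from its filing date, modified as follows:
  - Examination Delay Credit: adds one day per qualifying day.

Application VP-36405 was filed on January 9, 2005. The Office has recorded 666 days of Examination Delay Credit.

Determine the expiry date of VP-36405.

2021-11-05

Base term: filing date + 15 years → 9 January 2020.
Examination Delay Credit: +666 days → 5 November 2021.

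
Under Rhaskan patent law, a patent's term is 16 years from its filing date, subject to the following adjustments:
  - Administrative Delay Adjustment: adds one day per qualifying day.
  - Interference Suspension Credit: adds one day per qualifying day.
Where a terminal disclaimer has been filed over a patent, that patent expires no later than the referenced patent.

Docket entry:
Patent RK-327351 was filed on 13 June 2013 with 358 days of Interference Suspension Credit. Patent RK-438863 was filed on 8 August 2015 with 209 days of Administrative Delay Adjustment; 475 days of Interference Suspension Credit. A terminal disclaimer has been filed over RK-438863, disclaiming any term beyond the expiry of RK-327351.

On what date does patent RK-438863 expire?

Natural term of RK-438863:
  Base: filing + 16 years → 8 August 2031.
  Administrative Delay Adjustment: +209 days → 4 March 2032.
  Interference Suspension Credit: +475 days → 22 June 2033.
Expiry of referenced patent RK-327351:
  Base: filing + 16 years → 13 June 2029.
  Interference Suspension Credit: +358 days → 6 June 2030.
Terminal disclaimer: RK-438863 expires on the earlier of 22 June 2033 and 6 June 2030.

June 6, 2030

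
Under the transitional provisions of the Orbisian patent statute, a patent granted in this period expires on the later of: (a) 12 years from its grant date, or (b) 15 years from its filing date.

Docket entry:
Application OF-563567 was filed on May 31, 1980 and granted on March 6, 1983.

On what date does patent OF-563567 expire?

(a) grant + 12 years → 6 March 1995.
(b) filing + 15 years → 31 May 1995.
Later of the two: 31 May 1995.

May 31, 1995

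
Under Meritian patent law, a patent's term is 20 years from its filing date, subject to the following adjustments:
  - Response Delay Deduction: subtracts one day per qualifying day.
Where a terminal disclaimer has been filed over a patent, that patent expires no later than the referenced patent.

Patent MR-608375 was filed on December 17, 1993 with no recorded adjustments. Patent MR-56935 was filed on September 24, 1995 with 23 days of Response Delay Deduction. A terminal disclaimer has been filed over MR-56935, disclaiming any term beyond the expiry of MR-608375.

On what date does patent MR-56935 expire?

2013-12-17

Natural term of MR-56935:
  Base: filing + 20 years → 24 September 2015.
  Response Delay Deduction: −23 days → 1 September 2015.
Expiry of referenced patent MR-608375:
  Base: filing + 20 years → 17 December 2013.
Terminal disclaimer: MR-56935 expires on the earlier of 1 September 2015 and 17 December 2013.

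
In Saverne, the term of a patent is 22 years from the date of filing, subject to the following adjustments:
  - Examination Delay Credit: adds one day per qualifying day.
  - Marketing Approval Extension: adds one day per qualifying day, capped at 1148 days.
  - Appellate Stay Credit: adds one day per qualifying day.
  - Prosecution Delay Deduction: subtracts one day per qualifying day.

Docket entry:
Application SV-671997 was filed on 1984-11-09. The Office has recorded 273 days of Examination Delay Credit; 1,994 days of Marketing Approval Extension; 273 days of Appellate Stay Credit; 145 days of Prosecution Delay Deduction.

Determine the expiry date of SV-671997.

February 5, 2011

Base term: filing date + 22 years → 9 November 2006.
Examination Delay Credit: +273 days → 9 August 2007.
Marketing Approval Extension: 1994 days claimed exceeds the 1148-day cap, so +1148 days → 30 September 2010.
Appellate Stay Credit: +273 days → 30 June 2011.
Prosecution Delay Deduction: −145 days → 5 February 2011.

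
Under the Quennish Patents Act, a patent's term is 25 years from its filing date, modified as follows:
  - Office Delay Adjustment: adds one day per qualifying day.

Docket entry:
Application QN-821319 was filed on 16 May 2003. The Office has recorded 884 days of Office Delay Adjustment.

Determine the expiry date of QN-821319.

October 17, 2030

Base term: filing date + 25 years → 16 May 2028.
Office Delay Adjustment: +884 days → 17 October 2030.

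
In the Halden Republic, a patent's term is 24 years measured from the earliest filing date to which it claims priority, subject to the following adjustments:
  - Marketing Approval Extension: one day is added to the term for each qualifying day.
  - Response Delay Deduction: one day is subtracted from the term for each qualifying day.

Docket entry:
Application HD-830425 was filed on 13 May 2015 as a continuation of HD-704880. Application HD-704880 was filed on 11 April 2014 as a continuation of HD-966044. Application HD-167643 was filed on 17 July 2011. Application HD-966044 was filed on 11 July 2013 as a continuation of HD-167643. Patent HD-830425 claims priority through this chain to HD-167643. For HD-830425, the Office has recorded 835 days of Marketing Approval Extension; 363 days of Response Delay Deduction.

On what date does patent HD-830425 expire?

Earliest priority filing: 17 July 2011.
Base term: 17 July 2011 + 24 years → 17 July 2035.
Marketing Approval Extension: +835 days → 29 October 2037.
Response Delay Deduction: −363 days → 31 October 2036.

2036-10-31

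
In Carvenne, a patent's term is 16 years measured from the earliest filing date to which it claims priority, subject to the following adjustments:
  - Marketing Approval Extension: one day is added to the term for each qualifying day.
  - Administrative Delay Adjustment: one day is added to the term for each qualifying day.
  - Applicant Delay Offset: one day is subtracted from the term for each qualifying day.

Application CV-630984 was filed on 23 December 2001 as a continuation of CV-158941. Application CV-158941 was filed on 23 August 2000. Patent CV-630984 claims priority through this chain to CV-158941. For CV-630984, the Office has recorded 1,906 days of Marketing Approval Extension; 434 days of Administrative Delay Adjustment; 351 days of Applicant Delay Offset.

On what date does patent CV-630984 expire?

2022-02-02

Earliest priority filing: 23 August 2000.
Base term: 23 August 2000 + 16 years → 23 August 2016.
Marketing Approval Extension: +1906 days → 11 November 2021.
Administrative Delay Adjustment: +434 days → 19 January 2023.
Applicant Delay Offset: −351 days → 2 February 2022.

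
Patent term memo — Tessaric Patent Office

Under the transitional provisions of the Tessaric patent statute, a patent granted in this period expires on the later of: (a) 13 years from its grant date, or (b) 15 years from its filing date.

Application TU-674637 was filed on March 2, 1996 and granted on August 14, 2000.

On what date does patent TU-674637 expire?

(a) grant + 13 years → 14 August 2013.
(b) filing + 15 years → 2 March 2011.
Later of the two: 14 August 2013.

August 14, 2013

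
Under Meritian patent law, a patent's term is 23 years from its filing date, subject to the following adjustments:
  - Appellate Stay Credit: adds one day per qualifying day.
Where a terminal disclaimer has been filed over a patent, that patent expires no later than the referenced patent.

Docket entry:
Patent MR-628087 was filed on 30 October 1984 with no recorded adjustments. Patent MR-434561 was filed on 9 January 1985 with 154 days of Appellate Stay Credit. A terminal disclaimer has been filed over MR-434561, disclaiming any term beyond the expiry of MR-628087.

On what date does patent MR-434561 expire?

Natural term of MR-434561:
  Base: filing + 23 years → 9 January 2008.
  Appellate Stay Credit: +154 days → 11 June 2008.
Expiry of referenced patent MR-628087:
  Base: filing + 23 years → 30 October 2007.
Terminal disclaimer: MR-434561 expires on the earlier of 11 June 2008 and 30 October 2007.

October 30, 2007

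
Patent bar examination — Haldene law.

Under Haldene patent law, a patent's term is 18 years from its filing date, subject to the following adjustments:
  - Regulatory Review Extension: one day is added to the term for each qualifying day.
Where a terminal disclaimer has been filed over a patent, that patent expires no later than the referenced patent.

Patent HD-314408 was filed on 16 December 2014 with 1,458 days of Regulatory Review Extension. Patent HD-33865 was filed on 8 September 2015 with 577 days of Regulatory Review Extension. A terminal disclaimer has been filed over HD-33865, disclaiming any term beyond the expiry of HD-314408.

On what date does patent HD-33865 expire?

April 8, 2035

Natural term of HD-33865:
  Base: filing + 18 years → 8 September 2033.
  Regulatory Review Extension: +577 days → 8 April 2035.
Expiry of referenced patent HD-314408:
  Base: filing + 18 years → 16 December 2032.
  Regulatory Review Extension: +1458 days → 13 December 2036.
Terminal disclaimer: HD-33865 expires on the earlier of 8 April 2035 and 13 December 2036.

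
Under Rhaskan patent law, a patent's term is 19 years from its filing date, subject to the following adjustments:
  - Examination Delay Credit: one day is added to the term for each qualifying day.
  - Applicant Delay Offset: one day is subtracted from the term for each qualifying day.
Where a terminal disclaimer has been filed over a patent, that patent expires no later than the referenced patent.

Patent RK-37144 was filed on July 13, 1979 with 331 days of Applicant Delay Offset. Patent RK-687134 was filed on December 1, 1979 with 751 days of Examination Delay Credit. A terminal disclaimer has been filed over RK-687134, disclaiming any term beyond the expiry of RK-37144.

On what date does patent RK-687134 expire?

August 16, 1997

Natural term of RK-687134:
  Base: filing + 19 years → 1 December 1998.
  Examination Delay Credit: +751 days → 21 December 2000.
Expiry of referenced patent RK-37144:
  Base: filing + 19 years → 13 July 1998.
  Applicant Delay Offset: −331 days → 16 August 1997.
Terminal disclaimer: RK-687134 expires on the earlier of 21 December 2000 and 16 August 1997.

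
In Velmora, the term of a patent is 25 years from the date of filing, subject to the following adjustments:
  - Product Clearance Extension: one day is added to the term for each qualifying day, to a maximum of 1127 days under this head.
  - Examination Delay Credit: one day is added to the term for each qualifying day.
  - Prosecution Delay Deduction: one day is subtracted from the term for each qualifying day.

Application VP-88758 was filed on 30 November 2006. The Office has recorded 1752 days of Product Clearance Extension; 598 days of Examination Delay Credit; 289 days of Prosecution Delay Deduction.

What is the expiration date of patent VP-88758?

Base term: filing date + 25 years → 30 November 2031.
Product Clearance Extension: 1752 days claimed exceeds the 1127-day cap, so +1127 days → 31 December 2034.
Examination Delay Credit: +598 days → 20 August 2036.
Prosecution Delay Deduction: −289 days → 5 November 2035.

2035-11-05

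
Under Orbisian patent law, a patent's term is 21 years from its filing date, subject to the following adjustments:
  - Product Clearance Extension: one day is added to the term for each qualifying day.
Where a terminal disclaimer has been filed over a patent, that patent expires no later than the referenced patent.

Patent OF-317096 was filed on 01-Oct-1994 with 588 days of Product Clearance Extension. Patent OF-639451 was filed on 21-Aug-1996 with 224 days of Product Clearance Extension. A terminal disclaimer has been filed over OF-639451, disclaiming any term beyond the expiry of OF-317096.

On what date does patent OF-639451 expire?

May 11, 2017

Natural term of OF-639451:
  Base: filing + 21 years → 21 August 2017.
  Product Clearance Extension: +224 days → 2 April 2018.
Expiry of referenced patent OF-317096:
  Base: filing + 21 years → 1 October 2015.
  Product Clearance Extension: +588 days → 11 May 2017.
Terminal disclaimer: OF-639451 expires on the earlier of 2 April 2018 and 11 May 2017.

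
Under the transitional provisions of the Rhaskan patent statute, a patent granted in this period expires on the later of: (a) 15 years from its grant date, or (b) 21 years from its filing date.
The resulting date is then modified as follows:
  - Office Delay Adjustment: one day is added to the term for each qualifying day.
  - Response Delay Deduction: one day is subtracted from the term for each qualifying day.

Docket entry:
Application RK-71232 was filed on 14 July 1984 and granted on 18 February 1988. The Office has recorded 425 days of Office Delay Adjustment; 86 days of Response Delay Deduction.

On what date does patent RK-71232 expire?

(a) grant + 15 years → 18 February 2003.
(b) filing + 21 years → 14 July 2005.
Later of the two: 14 July 2005.
Office Delay Adjustment: +425 days → 12 September 2006.
Response Delay Deduction: −86 days → 18 June 2006.

2006-06-18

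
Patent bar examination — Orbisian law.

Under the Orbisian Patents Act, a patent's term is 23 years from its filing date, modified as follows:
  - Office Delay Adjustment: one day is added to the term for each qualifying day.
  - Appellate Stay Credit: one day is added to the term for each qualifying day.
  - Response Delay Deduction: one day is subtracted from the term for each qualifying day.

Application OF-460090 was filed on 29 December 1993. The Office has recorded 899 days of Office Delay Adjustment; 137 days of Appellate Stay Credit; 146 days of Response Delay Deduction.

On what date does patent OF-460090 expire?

June 7, 2019

Base term: filing date + 23 years → 29 December 2016.
Office Delay Adjustment: +899 days → 16 June 2019.
Appellate Stay Credit: +137 days → 31 October 2019.
Response Delay Deduction: −146 days → 7 June 2019.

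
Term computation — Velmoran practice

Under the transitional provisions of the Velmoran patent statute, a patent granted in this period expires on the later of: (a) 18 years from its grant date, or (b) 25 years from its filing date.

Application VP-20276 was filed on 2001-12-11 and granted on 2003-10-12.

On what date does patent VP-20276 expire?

2026-12-11

(a) grant + 18 years → 12 October 2021.
(b) filing + 25 years → 11 December 2026.
Later of the two: 11 December 2026.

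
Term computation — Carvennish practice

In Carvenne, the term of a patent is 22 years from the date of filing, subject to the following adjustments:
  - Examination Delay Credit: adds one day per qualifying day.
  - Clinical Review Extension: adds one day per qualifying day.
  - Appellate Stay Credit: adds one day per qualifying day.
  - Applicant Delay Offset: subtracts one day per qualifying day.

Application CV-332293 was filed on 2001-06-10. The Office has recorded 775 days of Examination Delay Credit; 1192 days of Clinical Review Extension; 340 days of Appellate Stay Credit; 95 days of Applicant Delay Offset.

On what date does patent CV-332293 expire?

2029-06-30

Base term: filing date + 22 years → 10 June 2023.
Examination Delay Credit: +775 days → 24 July 2025.
Clinical Review Extension: +1192 days → 28 October 2028.
Appellate Stay Credit: +340 days → 3 October 2029.
Applicant Delay Offset: −95 days → 30 June 2029.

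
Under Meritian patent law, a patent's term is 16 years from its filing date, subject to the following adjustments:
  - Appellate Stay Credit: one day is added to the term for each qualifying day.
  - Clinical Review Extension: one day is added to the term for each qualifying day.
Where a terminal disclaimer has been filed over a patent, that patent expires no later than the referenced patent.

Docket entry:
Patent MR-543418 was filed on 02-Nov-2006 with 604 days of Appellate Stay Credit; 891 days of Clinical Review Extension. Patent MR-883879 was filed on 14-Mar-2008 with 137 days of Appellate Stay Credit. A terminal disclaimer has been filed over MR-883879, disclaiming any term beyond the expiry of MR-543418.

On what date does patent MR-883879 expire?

Natural term of MR-883879:
  Base: filing + 16 years → 14 March 2024.
  Appellate Stay Credit: +137 days → 29 July 2024.
Expiry of referenced patent MR-543418:
  Base: filing + 16 years → 2 November 2022.
  Appellate Stay Credit: +604 days → 28 June 2024.
  Clinical Review Extension: +891 days → 6 December 2026.
Terminal disclaimer: MR-883879 expires on the earlier of 29 July 2024 and 6 December 2026.

2024-07-29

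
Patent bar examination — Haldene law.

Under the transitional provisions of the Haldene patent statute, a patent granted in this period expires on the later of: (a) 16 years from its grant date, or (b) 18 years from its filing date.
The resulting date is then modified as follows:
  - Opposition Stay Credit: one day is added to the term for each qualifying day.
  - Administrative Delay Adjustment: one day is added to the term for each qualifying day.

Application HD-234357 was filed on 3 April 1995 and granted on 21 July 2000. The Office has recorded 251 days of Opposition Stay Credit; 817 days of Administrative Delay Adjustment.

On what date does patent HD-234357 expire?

(a) grant + 16 years → 21 July 2016.
(b) filing + 18 years → 3 April 2013.
Later of the two: 21 July 2016.
Opposition Stay Credit: +251 days → 29 March 2017.
Administrative Delay Adjustment: +817 days → 24 June 2019.

June 24, 2019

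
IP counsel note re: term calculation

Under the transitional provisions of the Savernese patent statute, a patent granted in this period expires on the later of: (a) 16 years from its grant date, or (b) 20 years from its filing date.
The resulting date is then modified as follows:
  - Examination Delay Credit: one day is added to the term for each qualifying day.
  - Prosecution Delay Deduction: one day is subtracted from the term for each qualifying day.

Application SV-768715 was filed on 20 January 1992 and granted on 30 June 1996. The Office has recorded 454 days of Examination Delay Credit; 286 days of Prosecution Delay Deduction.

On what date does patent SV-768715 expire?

(a) grant + 16 years → 30 June 2012.
(b) filing + 20 years → 20 January 2012.
Later of the two: 30 June 2012.
Examination Delay Credit: +454 days → 27 September 2013.
Prosecution Delay Deduction: −286 days → 15 December 2012.

2012-12-15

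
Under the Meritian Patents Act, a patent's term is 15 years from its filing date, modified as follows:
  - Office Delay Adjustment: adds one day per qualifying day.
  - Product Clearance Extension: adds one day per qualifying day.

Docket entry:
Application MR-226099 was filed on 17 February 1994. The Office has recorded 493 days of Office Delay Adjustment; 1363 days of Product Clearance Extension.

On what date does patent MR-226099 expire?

Base term: filing date + 15 years → 17 February 2009.
Office Delay Adjustment: +493 days → 25 June 2010.
Product Clearance Extension: +1363 days → 19 March 2014.

2014-03-19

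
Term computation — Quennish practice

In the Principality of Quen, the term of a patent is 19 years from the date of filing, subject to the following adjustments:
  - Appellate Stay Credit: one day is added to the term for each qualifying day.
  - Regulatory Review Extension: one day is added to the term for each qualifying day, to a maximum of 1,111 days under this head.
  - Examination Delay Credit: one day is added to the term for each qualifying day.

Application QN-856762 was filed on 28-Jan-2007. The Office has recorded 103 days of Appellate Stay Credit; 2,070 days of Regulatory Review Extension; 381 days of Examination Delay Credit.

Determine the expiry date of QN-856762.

Base term: filing date + 19 years → 28 January 2026.
Appellate Stay Credit: +103 days → 11 May 2026.
Regulatory Review Extension: 2070 days claimed exceeds the 1111-day cap, so +1111 days → 26 May 2029.
Examination Delay Credit: +381 days → 11 June 2030.

June 11, 2030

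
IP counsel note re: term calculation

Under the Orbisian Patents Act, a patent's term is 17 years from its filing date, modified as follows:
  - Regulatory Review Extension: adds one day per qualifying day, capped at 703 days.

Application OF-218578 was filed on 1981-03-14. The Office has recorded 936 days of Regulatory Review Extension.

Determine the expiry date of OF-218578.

2000-02-15

Base term: filing date + 17 years → 14 March 1998.
Regulatory Review Extension: 936 days claimed exceeds the 703-day cap, so +703 days → 15 February 2000.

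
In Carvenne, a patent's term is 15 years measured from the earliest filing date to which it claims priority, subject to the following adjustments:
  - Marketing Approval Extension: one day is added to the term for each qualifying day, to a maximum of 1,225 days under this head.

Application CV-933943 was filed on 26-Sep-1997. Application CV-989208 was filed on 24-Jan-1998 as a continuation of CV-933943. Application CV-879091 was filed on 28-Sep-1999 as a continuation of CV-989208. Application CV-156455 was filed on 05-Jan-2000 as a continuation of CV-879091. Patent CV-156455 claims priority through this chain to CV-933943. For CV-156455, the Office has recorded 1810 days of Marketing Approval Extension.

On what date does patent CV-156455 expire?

February 3, 2016

Earliest priority filing: 26 September 1997.
Base term: 26 September 1997 + 15 years → 26 September 2012.
Marketing Approval Extension: 1810 days claimed exceeds the 1225-day cap, so +1225 days → 3 February 2016.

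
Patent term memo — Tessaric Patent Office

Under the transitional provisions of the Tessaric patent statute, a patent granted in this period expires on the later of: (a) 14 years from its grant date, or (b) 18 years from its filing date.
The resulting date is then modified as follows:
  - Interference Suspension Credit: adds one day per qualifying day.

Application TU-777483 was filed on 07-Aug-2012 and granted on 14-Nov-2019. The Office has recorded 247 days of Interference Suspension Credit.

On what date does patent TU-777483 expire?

July 19, 2034

(a) grant + 14 years → 14 November 2033.
(b) filing + 18 years → 7 August 2030.
Later of the two: 14 November 2033.
Interference Suspension Credit: +247 days → 19 July 2034.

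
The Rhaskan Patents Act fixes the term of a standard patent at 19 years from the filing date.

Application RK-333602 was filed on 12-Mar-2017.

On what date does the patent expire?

March 12, 2036

Filing date + 19 years → 12 March 2036.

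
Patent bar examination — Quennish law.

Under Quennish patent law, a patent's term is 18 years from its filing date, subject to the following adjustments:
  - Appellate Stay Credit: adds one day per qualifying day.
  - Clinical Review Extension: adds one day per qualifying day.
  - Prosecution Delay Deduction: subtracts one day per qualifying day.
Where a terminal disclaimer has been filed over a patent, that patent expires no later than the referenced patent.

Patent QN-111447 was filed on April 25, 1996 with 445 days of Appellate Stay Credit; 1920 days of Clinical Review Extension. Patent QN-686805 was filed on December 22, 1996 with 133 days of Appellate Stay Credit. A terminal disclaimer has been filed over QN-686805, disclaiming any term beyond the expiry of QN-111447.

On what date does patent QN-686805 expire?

2015-05-04

Natural term of QN-686805:
  Base: filing + 18 years → 22 December 2014.
  Appellate Stay Credit: +133 days → 4 May 2015.
Expiry of referenced patent QN-111447:
  Base: filing + 18 years → 25 April 2014.
  Appellate Stay Credit: +445 days → 14 July 2015.
  Clinical Review Extension: +1920 days → 15 October 2020.
Terminal disclaimer: QN-686805 expires on the earlier of 4 May 2015 and 15 October 2020.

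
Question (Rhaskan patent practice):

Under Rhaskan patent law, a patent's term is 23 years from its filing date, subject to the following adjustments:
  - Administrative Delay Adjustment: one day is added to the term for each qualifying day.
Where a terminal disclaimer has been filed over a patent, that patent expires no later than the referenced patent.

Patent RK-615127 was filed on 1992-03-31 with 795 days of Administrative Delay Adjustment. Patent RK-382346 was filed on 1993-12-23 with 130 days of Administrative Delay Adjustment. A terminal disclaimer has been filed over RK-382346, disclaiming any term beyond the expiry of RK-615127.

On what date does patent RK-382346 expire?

May 2, 2017

Natural term of RK-382346:
  Base: filing + 23 years → 23 December 2016.
  Administrative Delay Adjustment: +130 days → 2 May 2017.
Expiry of referenced patent RK-615127:
  Base: filing + 23 years → 31 March 2015.
  Administrative Delay Adjustment: +795 days → 3 June 2017.
Terminal disclaimer: RK-382346 expires on the earlier of 2 May 2017 and 3 June 2017.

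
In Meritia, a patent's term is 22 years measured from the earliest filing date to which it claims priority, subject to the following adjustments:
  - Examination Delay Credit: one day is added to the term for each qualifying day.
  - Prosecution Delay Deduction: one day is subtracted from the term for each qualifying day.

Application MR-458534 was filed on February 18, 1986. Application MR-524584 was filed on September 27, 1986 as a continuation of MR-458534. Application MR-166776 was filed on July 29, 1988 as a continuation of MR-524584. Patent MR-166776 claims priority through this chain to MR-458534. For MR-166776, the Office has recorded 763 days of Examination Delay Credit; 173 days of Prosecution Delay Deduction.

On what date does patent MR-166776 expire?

September 30, 2009

Earliest priority filing: 18 February 1986.
Base term: 18 February 1986 + 22 years → 18 February 2008.
Examination Delay Credit: +763 days → 22 March 2010.
Prosecution Delay Deduction: −173 days → 30 September 2009.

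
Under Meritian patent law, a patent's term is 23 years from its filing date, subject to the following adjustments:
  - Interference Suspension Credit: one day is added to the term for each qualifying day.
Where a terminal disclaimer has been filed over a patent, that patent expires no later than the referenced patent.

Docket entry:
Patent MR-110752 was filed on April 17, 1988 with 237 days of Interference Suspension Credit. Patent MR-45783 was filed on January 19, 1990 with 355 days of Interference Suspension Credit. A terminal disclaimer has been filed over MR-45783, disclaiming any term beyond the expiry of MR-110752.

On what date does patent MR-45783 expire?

Natural term of MR-45783:
  Base: filing + 23 years → 19 January 2013.
  Interference Suspension Credit: +355 days → 9 January 2014.
Expiry of referenced patent MR-110752:
  Base: filing + 23 years → 17 April 2011.
  Interference Suspension Credit: +237 days → 10 December 2011.
Terminal disclaimer: MR-45783 expires on the earlier of 9 January 2014 and 10 December 2011.

2011-12-10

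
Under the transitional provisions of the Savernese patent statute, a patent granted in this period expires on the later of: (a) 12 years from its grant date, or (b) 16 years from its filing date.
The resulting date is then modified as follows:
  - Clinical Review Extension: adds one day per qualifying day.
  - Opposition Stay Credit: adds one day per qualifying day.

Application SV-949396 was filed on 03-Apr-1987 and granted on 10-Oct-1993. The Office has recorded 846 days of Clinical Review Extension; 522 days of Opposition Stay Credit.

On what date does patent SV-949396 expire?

(a) grant + 12 years → 10 October 2005.
(b) filing + 16 years → 3 April 2003.
Later of the two: 10 October 2005.
Clinical Review Extension: +846 days → 3 February 2008.
Opposition Stay Credit: +522 days → 9 July 2009.

July 9, 2009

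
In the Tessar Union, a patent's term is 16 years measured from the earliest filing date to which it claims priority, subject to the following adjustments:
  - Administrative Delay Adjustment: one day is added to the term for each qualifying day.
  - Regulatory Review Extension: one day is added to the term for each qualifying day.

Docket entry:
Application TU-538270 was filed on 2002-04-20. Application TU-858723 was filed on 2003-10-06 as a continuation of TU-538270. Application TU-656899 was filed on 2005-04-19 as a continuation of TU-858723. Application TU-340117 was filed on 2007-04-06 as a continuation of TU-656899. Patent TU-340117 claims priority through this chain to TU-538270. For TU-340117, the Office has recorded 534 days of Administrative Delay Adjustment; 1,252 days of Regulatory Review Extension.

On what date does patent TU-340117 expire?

2023-03-11

Earliest priority filing: 20 April 2002.
Base term: 20 April 2002 + 16 years → 20 April 2018.
Administrative Delay Adjustment: +534 days → 6 October 2019.
Regulatory Review Extension: +1252 days → 11 March 2023.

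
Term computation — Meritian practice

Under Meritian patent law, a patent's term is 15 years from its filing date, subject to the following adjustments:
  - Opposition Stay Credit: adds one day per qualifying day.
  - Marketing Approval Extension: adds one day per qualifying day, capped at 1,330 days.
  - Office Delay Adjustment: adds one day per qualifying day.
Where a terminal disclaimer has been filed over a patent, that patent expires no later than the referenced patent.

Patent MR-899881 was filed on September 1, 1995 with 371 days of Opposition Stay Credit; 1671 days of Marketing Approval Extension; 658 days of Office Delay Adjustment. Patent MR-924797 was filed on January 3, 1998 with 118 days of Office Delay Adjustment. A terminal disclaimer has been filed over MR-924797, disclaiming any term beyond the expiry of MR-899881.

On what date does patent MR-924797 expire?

Natural term of MR-924797:
  Base: filing + 15 years → 3 January 2013.
  Office Delay Adjustment: +118 days → 1 May 2013.
Expiry of referenced patent MR-899881:
  Base: filing + 15 years → 1 September 2010.
  Opposition Stay Credit: +371 days → 7 September 2011.
  Marketing Approval Extension: 1671 days claimed exceeds the 1330-day cap, so +1330 days → 29 April 2015.
  Office Delay Adjustment: +658 days → 15 February 2017.
Terminal disclaimer: MR-924797 expires on the earlier of 1 May 2013 and 15 February 2017.

May 1, 2013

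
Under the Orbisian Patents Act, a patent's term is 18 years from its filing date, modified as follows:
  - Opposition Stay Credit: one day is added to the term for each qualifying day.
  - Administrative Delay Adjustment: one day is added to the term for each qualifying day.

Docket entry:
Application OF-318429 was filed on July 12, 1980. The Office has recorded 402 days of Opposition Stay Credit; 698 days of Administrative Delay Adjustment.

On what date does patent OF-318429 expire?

July 16, 2001

Base term: filing date + 18 years → 12 July 1998.
Opposition Stay Credit: +402 days → 18 August 1999.
Administrative Delay Adjustment: +698 days → 16 July 2001.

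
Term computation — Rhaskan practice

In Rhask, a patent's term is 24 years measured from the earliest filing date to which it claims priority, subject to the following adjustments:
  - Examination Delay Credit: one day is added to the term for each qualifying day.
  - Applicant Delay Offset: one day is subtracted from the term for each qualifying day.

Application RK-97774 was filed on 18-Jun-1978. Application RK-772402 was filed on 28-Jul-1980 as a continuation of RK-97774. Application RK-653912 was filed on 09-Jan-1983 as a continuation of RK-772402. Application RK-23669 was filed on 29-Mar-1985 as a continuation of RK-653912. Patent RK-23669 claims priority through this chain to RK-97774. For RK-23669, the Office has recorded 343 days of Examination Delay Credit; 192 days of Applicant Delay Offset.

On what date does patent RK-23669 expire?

Earliest priority filing: 18 June 1978.
Base term: 18 June 1978 + 24 years → 18 June 2002.
Examination Delay Credit: +343 days → 27 May 2003.
Applicant Delay Offset: −192 days → 16 November 2002.

2002-11-16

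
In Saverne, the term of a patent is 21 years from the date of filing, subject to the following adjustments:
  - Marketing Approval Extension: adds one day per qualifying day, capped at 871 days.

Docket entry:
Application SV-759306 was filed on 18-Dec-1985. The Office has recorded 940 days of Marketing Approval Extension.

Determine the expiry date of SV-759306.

Base term: filing date + 21 years → 18 December 2006.
Marketing Approval Extension: 940 days claimed exceeds the 871-day cap, so +871 days → 7 May 2009.

2009-05-07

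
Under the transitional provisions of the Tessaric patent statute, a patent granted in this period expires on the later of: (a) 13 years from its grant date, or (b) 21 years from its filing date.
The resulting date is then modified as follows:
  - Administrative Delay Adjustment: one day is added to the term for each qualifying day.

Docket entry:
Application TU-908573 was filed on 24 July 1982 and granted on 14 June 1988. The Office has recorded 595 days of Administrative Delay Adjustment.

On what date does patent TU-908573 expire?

(a) grant + 13 years → 14 June 2001.
(b) filing + 21 years → 24 July 2003.
Later of the two: 24 July 2003.
Administrative Delay Adjustment: +595 days → 10 March 2005.

March 10, 2005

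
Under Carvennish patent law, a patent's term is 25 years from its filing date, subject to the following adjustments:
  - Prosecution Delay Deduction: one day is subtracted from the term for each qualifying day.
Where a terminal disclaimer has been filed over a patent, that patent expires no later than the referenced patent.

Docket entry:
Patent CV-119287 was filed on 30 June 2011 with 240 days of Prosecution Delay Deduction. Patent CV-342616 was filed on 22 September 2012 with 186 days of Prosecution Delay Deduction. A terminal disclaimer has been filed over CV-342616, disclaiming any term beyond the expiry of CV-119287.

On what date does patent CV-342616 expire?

Natural term of CV-342616:
  Base: filing + 25 years → 22 September 2037.
  Prosecution Delay Deduction: −186 days → 20 March 2037.
Expiry of referenced patent CV-119287:
  Base: filing + 25 years → 30 June 2036.
  Prosecution Delay Deduction: −240 days → 3 November 2035.
Terminal disclaimer: CV-342616 expires on the earlier of 20 March 2037 and 3 November 2035.

November 3, 2035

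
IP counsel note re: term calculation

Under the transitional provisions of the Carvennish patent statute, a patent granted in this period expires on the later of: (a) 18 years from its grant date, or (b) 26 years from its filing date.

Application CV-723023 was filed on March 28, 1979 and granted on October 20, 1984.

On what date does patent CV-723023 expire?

2005-03-28

(a) grant + 18 years → 20 October 2002.
(b) filing + 26 years → 28 March 2005.
Later of the two: 28 March 2005.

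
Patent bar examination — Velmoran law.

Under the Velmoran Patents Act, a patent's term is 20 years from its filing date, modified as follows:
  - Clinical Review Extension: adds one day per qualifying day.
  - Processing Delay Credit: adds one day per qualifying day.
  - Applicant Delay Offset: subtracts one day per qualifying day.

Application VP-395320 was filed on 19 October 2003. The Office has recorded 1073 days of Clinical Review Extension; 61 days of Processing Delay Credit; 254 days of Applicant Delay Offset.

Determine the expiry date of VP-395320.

Base term: filing date + 20 years → 19 October 2023.
Clinical Review Extension: +1073 days → 26 September 2026.
Processing Delay Credit: +61 days → 26 November 2026.
Applicant Delay Offset: −254 days → 17 March 2026.

March 17, 2026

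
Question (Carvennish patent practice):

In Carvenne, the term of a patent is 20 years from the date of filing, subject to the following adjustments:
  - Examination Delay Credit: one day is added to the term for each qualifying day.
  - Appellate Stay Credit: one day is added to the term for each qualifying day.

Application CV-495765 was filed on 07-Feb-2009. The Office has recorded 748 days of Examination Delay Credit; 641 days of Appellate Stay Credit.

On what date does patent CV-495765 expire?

Base term: filing date + 20 years → 7 February 2029.
Examination Delay Credit: +748 days → 25 February 2031.
Appellate Stay Credit: +641 days → 27 November 2032.

November 27, 2032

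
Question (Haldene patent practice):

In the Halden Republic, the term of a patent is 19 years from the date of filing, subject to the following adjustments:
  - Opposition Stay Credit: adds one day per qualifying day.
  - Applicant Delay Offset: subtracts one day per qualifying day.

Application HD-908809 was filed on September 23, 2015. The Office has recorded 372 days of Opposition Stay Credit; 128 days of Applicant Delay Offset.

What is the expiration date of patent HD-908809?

Base term: filing date + 19 years → 23 September 2034.
Opposition Stay Credit: +372 days → 30 September 2035.
Applicant Delay Offset: −128 days → 25 May 2035.

May 25, 2035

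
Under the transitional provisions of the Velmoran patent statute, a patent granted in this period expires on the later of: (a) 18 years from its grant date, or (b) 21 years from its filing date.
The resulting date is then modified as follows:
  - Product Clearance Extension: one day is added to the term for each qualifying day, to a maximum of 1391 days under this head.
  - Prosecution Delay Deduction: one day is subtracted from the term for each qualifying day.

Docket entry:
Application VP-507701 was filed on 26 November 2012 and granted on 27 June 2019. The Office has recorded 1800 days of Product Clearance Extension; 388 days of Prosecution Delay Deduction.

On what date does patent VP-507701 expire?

2040-03-26

(a) grant + 18 years → 27 June 2037.
(b) filing + 21 years → 26 November 2033.
Later of the two: 27 June 2037.
Product Clearance Extension: 1800 days claimed exceeds the 1391-day cap, so +1391 days → 18 April 2041.
Prosecution Delay Deduction: −388 days → 26 March 2040.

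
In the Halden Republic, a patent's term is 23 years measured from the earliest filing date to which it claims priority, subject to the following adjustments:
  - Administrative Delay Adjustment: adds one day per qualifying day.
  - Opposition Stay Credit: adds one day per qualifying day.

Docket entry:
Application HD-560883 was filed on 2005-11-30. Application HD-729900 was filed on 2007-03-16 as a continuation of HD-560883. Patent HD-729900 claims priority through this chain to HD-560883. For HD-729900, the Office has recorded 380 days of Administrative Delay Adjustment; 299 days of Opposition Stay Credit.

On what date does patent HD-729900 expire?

Earliest priority filing: 30 November 2005.
Base term: 30 November 2005 + 23 years → 30 November 2028.
Administrative Delay Adjustment: +380 days → 15 December 2029.
Opposition Stay Credit: +299 days → 10 October 2030.

October 10, 2030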